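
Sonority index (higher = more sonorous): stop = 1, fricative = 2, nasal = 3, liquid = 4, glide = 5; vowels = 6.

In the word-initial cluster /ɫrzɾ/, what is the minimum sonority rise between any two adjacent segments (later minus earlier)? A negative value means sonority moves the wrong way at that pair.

/ɫ/ — liquid, sonority 4.
/r/ — liquid, sonority 4.
/z/ — fricative, sonority 2.
/ɾ/ — liquid, sonority 4.
/ɫ/→/r/: change +0.
/r/→/z/: change -2.
/z/→/ɾ/: change +2.
Minimum = -2.

-2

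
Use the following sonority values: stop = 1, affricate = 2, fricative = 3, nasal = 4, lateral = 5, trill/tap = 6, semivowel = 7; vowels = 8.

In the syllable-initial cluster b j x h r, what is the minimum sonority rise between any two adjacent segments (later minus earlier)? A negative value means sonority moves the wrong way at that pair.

-4

/b/ — stop, sonority 1.
/j/ — semivowel, sonority 7.
/x/ — fricative, sonority 3.
/h/ — fricative, sonority 3.
/r/ — trill/tap, sonority 6.
/b/→/j/: change +6.
/j/→/x/: change -4.
/x/→/h/: change +0.
/h/→/r/: change +3.
Minimum = -4.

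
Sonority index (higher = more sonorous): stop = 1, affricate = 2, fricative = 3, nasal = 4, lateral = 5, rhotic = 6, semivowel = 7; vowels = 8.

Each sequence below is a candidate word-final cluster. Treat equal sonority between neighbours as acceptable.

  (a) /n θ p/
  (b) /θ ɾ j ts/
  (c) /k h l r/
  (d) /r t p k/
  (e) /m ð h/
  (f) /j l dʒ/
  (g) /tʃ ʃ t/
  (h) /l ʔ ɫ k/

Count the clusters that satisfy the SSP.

4

(a) /n θ p/: profile 4-3-1 — obeys.
(b) /θ ɾ j ts/: profile 3-6-7-2 — violates.
(c) /k h l r/: profile 1-3-5-6 — violates.
(d) /r t p k/: profile 6-1-1-1 — obeys.
(e) /m ð h/: profile 4-3-3 — obeys.
(f) /j l dʒ/: profile 7-5-2 — obeys.
(g) /tʃ ʃ t/: profile 2-3-1 — violates.
(h) /l ʔ ɫ k/: profile 5-1-5-1 — violates.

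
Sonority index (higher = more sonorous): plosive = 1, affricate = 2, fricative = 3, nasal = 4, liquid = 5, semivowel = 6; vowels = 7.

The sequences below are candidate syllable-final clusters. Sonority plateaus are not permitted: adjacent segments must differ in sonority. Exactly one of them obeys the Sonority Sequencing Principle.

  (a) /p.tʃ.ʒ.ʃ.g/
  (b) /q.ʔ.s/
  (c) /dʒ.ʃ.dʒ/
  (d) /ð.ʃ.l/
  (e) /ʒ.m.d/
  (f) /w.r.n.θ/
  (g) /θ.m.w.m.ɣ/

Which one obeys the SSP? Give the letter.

(a) 1-2-3-3-1 → violates
(b) 1-1-3 → violates
(c) 2-3-2 → violates
(d) 3-3-5 → violates
(e) 3-4-1 → violates
(f) 6-5-4-3 → obeys
(g) 3-4-6-4-3 → violates

f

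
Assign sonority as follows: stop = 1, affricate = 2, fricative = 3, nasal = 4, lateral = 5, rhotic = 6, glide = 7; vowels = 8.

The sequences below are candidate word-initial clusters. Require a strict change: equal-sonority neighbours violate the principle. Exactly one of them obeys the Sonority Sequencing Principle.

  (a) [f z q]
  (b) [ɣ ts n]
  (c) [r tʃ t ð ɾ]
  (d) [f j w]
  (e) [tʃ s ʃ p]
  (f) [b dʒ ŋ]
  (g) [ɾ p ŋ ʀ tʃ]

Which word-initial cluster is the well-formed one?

f

(a) 3-3-1 → violates
(b) 3-2-4 → violates
(c) 6-2-1-3-6 → violates
(d) 3-7-7 → violates
(e) 2-3-3-1 → violates
(f) 1-2-4 → obeys
(g) 6-1-4-6-2 → violates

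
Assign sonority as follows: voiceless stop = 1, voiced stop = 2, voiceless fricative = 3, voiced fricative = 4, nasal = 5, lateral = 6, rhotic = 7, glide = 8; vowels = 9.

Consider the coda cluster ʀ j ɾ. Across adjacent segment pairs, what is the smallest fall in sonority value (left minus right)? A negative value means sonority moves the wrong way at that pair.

-1

/ʀ/ — rhotic, sonority 7.
/j/ — glide, sonority 8.
/ɾ/ — rhotic, sonority 7.
/ʀ/→/j/: change -1.
/j/→/ɾ/: change +1.
Minimum = -1.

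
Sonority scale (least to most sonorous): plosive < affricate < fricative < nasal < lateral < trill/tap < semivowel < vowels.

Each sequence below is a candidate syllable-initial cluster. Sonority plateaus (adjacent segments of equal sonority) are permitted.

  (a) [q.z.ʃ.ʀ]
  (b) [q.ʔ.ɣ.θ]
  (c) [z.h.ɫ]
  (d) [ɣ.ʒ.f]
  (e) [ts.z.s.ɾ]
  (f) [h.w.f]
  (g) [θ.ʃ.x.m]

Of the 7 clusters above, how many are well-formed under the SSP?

(a) 1-3-3-6 → obeys
(b) 1-1-3-3 → obeys
(c) 3-3-5 → obeys
(d) 3-3-3 → obeys
(e) 2-3-3-6 → obeys
(f) 3-7-3 → violates
(g) 3-3-3-4 → obeys

6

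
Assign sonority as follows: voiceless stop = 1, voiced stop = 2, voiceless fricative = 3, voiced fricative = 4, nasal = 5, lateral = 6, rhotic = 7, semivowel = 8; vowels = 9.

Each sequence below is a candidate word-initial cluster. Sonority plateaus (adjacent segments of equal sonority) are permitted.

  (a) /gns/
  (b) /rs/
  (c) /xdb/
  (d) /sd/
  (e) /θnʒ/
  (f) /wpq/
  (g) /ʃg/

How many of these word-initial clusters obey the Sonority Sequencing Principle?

0

(a) 2-5-3 → violates
(b) 7-3 → violates
(c) 3-2-2 → violates
(d) 3-2 → violates
(e) 3-5-4 → violates
(f) 8-1-1 → violates
(g) 3-2 → violates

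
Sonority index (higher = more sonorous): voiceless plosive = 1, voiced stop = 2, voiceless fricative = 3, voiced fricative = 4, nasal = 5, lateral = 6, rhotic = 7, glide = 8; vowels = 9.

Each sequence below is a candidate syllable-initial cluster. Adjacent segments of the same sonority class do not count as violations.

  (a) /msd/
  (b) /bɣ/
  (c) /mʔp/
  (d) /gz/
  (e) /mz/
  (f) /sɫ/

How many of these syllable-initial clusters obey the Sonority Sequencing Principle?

3

(a) sonority 5-3-2: ill-formed.
(b) sonority 2-4: well-formed.
(c) sonority 5-1-1: ill-formed.
(d) sonority 2-4: well-formed.
(e) sonority 5-4: ill-formed.
(f) sonority 3-6: well-formed.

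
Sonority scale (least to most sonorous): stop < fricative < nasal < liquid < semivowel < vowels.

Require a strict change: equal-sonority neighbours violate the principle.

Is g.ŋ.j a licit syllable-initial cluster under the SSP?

/g/ is a stop (sonority 1).
/ŋ/ is a nasal (sonority 3).
/j/ is a semivowel (sonority 5).
The profile 1-3-5 strictly rises, so the syllable-initial cluster satisfies the SSP.

yes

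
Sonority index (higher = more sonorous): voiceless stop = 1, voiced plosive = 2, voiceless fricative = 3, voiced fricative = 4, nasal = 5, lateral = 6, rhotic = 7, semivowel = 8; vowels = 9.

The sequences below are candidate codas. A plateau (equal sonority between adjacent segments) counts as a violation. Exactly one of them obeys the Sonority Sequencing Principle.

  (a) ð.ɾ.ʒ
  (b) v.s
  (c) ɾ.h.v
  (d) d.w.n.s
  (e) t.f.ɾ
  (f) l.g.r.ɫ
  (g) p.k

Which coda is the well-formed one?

b

(a) ð.ɾ.ʒ: profile 4-7-4 — violates.
(b) v.s: profile 4-3 — obeys.
(c) ɾ.h.v: profile 7-3-4 — violates.
(d) d.w.n.s: profile 2-8-5-3 — violates.
(e) t.f.ɾ: profile 1-3-7 — violates.
(f) l.g.r.ɫ: profile 6-2-7-6 — violates.
(g) p.k: profile 1-1 — violates.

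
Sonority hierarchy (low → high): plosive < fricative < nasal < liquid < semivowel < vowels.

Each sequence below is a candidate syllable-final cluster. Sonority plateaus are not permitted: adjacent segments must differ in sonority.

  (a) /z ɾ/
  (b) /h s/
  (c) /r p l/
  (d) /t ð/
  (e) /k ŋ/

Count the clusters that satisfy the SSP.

(a) sonority 2-4: ill-formed.
(b) sonority 2-2: ill-formed.
(c) sonority 4-1-4: ill-formed.
(d) sonority 1-2: ill-formed.
(e) sonority 1-3: ill-formed.

0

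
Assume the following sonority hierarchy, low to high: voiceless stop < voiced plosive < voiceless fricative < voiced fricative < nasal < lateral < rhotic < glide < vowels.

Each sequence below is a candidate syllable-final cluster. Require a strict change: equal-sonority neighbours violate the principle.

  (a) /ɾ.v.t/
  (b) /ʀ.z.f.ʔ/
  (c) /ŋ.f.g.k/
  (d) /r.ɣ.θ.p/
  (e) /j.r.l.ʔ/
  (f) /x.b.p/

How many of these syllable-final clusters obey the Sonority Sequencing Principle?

(a) sonority 7-4-1: well-formed.
(b) sonority 7-4-3-1: well-formed.
(c) sonority 5-3-2-1: well-formed.
(d) sonority 7-4-3-1: well-formed.
(e) sonority 8-7-6-1: well-formed.
(f) sonority 3-2-1: well-formed.

6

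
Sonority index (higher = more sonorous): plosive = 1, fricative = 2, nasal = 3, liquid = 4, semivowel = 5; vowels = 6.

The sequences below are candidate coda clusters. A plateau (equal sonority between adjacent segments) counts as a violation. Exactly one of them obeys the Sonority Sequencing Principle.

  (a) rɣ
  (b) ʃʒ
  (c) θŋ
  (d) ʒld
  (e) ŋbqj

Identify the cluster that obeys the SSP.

(a) 4-2 → obeys
(b) 2-2 → violates
(c) 2-3 → violates
(d) 2-4-1 → violates
(e) 3-1-1-5 → violates

a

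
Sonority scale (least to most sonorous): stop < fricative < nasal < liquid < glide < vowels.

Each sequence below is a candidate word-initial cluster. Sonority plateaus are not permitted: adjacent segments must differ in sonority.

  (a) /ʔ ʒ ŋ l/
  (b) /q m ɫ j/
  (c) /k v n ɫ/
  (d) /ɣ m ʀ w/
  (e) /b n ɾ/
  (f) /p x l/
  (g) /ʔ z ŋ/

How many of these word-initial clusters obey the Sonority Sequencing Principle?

(a) 1-2-3-4 → obeys
(b) 1-3-4-5 → obeys
(c) 1-2-3-4 → obeys
(d) 2-3-4-5 → obeys
(e) 1-3-4 → obeys
(f) 1-2-4 → obeys
(g) 1-2-3 → obeys

7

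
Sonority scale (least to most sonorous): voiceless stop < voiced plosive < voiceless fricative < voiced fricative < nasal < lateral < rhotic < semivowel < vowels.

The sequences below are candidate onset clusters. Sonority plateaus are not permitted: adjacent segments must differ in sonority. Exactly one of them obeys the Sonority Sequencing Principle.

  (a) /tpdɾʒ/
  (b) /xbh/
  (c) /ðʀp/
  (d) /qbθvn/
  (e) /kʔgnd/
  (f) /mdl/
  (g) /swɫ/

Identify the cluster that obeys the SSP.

d

(a) 1-1-2-7-4 → violates
(b) 3-2-3 → violates
(c) 4-7-1 → violates
(d) 1-2-3-4-5 → obeys
(e) 1-1-2-5-2 → violates
(f) 5-2-6 → violates
(g) 3-8-6 → violates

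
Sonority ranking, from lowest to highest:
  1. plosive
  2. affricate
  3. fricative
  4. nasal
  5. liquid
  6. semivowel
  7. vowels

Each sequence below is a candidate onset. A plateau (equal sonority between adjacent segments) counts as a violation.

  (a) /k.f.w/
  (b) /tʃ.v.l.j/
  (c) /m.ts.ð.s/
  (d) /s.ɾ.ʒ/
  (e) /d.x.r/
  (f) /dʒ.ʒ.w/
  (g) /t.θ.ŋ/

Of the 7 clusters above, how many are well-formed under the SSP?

5

(a) 1-3-6 → obeys
(b) 2-3-5-6 → obeys
(c) 4-2-3-3 → violates
(d) 3-5-3 → violates
(e) 1-3-5 → obeys
(f) 2-3-6 → obeys
(g) 1-3-4 → obeys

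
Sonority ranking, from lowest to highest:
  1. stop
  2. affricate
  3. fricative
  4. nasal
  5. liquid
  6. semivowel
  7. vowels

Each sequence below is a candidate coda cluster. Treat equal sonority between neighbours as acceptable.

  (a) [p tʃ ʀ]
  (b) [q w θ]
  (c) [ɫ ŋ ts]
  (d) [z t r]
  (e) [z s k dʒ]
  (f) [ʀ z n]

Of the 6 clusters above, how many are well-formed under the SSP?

1

(a) 1-2-5 → violates
(b) 1-6-3 → violates
(c) 5-4-2 → obeys
(d) 3-1-5 → violates
(e) 3-3-1-2 → violates
(f) 5-3-4 → violates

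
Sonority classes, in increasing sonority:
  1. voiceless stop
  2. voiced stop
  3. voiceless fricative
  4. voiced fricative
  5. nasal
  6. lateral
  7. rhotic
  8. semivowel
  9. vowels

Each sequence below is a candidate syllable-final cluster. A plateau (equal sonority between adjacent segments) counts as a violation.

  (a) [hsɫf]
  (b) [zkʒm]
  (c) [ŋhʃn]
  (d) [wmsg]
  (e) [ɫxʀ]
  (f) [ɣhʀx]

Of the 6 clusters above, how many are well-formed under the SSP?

(a) [hsɫf]: profile 3-3-6-3 — violates.
(b) [zkʒm]: profile 4-1-4-5 — violates.
(c) [ŋhʃn]: profile 5-3-3-5 — violates.
(d) [wmsg]: profile 8-5-3-2 — obeys.
(e) [ɫxʀ]: profile 6-3-7 — violates.
(f) [ɣhʀx]: profile 4-3-7-3 — violates.

1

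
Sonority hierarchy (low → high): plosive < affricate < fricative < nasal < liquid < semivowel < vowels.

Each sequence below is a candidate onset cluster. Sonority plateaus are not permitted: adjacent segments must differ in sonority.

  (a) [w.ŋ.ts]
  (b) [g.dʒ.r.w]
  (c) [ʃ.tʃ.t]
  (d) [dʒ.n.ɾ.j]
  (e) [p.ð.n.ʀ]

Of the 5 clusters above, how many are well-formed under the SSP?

3

(a) [w.ŋ.ts]: profile 6-4-2 — violates.
(b) [g.dʒ.r.w]: profile 1-2-5-6 — obeys.
(c) [ʃ.tʃ.t]: profile 3-2-1 — violates.
(d) [dʒ.n.ɾ.j]: profile 2-4-5-6 — obeys.
(e) [p.ð.n.ʀ]: profile 1-3-4-5 — obeys.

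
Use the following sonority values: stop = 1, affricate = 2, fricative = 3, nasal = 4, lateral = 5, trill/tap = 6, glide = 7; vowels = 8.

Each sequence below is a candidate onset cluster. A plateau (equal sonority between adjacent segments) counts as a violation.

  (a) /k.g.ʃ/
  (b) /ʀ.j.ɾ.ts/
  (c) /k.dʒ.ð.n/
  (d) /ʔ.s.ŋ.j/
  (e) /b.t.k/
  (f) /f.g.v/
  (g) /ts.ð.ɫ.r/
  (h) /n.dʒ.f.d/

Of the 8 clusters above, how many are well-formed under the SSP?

(a) 1-1-3 → violates
(b) 6-7-6-2 → violates
(c) 1-2-3-4 → obeys
(d) 1-3-4-7 → obeys
(e) 1-1-1 → violates
(f) 3-1-3 → violates
(g) 2-3-5-6 → obeys
(h) 4-2-3-1 → violates

3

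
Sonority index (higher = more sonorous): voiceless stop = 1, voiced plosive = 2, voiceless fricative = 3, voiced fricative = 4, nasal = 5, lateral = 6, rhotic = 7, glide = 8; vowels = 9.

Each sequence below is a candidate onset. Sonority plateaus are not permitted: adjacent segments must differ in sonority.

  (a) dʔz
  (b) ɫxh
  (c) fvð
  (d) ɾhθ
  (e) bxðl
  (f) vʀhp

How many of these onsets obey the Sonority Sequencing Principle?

(a) dʔz: profile 2-1-4 — violates.
(b) ɫxh: profile 6-3-3 — violates.
(c) fvð: profile 3-4-4 — violates.
(d) ɾhθ: profile 7-3-3 — violates.
(e) bxðl: profile 2-3-4-6 — obeys.
(f) vʀhp: profile 4-7-3-1 — violates.

1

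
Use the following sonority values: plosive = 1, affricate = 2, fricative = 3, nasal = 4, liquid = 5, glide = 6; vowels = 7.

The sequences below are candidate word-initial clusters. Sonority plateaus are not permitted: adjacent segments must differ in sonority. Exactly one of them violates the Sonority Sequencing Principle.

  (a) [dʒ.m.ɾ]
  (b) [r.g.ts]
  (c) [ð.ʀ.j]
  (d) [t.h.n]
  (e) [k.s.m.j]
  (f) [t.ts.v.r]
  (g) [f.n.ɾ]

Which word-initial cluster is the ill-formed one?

(a) sonority 2-4-5: well-formed.
(b) sonority 5-1-2: ill-formed.
(c) sonority 3-5-6: well-formed.
(d) sonority 1-3-4: well-formed.
(e) sonority 1-3-4-6: well-formed.
(f) sonority 1-2-3-5: well-formed.
(g) sonority 3-4-5: well-formed.

b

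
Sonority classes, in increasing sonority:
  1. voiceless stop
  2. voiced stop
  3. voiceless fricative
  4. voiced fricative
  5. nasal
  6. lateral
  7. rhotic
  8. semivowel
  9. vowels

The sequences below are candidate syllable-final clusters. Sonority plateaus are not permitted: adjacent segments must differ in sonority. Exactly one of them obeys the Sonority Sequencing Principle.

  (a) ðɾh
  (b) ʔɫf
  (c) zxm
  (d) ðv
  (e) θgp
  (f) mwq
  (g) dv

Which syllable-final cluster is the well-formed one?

e

(a) sonority 4-7-3: ill-formed.
(b) sonority 1-6-3: ill-formed.
(c) sonority 4-3-5: ill-formed.
(d) sonority 4-4: ill-formed.
(e) sonority 3-2-1: well-formed.
(f) sonority 5-8-1: ill-formed.
(g) sonority 2-4: ill-formed.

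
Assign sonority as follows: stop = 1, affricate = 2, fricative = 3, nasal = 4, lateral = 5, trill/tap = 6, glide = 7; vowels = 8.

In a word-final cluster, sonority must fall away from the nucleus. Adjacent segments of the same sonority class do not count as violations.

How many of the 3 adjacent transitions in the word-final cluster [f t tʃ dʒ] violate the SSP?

1

/f/: fricative = 3.
/t/: stop = 1.
/tʃ/: affricate = 2.
/dʒ/: affricate = 2.
/f/→/t/: 3→1 (falls) — ok.
/t/→/tʃ/: 1→2 (does not fall) — violation.
/tʃ/→/dʒ/: 2→2 (plateau, allowed) — ok.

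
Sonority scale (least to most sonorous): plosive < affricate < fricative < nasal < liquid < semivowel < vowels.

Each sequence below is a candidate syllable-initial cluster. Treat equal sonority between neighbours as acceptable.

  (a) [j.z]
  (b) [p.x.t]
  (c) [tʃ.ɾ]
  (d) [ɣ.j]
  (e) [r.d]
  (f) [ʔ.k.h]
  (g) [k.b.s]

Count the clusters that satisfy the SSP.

4

(a) [j.z]: profile 6-3 — violates.
(b) [p.x.t]: profile 1-3-1 — violates.
(c) [tʃ.ɾ]: profile 2-5 — obeys.
(d) [ɣ.j]: profile 3-6 — obeys.
(e) [r.d]: profile 5-1 — violates.
(f) [ʔ.k.h]: profile 1-1-3 — obeys.
(g) [k.b.s]: profile 1-1-3 — obeys.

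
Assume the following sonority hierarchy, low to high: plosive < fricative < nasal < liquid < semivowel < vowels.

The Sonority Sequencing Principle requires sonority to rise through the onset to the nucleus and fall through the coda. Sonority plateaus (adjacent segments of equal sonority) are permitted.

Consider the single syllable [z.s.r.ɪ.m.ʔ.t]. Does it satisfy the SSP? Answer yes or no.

Onset: /z/ is a fricative (sonority 2), /s/ is a fricative (sonority 2), /r/ is a liquid (sonority 4); then the nucleus /ɪ/ (sonority 6).
Onset profile 2-2-4-6 — rises to the nucleus.
Coda: /m/ is a nasal (sonority 3), /ʔ/ is a plosive (sonority 1), /t/ is a plosive (sonority 1).
Coda profile 6-3-1-1 — falls from the nucleus.

yes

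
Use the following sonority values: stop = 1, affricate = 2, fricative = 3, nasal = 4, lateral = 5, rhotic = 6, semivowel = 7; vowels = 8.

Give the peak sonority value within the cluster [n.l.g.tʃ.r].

/n/ is a nasal (sonority 4).
/l/ is a lateral (sonority 5).
/g/ is a stop (sonority 1).
/tʃ/ is an affricate (sonority 2).
/r/ is a rhotic (sonority 6).
The maximum is 6.

6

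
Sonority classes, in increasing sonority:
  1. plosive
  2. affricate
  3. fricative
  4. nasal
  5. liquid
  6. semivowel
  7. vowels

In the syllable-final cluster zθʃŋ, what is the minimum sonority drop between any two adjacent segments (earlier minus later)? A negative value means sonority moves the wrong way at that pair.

/z/ — fricative, sonority 3.
/θ/ — fricative, sonority 3.
/ʃ/ — fricative, sonority 3.
/ŋ/ — nasal, sonority 4.
/z/→/θ/: change +0.
/θ/→/ʃ/: change +0.
/ʃ/→/ŋ/: change -1.
Minimum = -1.

-1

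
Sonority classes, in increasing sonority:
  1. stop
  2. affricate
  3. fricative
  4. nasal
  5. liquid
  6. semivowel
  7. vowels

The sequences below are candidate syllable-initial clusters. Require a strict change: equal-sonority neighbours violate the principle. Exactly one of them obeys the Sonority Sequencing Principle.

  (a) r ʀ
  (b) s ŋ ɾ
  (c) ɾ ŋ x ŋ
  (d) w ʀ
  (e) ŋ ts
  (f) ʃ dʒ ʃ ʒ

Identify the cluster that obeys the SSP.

(a) sonority 5-5: ill-formed.
(b) sonority 3-4-5: well-formed.
(c) sonority 5-4-3-4: ill-formed.
(d) sonority 6-5: ill-formed.
(e) sonority 4-2: ill-formed.
(f) sonority 3-2-3-3: ill-formed.

b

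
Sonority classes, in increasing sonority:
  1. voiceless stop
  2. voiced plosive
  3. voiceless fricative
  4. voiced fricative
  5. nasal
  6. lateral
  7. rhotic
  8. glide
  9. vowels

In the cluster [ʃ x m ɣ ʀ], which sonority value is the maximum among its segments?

/ʃ/ is a voiceless fricative (sonority 3).
/x/ is a voiceless fricative (sonority 3).
/m/ is a nasal (sonority 5).
/ɣ/ is a voiced fricative (sonority 4).
/ʀ/ is a rhotic (sonority 7).
The maximum is 7.

7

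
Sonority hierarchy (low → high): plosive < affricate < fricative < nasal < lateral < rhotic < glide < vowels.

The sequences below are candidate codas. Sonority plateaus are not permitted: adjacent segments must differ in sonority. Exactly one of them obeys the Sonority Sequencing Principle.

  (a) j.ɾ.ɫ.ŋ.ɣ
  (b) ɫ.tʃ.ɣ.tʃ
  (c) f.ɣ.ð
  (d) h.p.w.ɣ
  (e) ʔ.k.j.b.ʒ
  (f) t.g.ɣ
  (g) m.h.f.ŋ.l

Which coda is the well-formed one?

(a) 7-6-5-4-3 → obeys
(b) 5-2-3-2 → violates
(c) 3-3-3 → violates
(d) 3-1-7-3 → violates
(e) 1-1-7-1-3 → violates
(f) 1-1-3 → violates
(g) 4-3-3-4-5 → violates

a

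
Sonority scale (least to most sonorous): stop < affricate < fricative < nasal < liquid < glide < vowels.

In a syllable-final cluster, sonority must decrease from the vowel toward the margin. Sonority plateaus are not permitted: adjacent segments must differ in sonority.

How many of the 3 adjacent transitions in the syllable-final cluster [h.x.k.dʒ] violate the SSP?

2

/h/: fricative = 3.
/x/: fricative = 3.
/k/: stop = 1.
/dʒ/: affricate = 2.
/h/→/x/: 3→3 (plateau) — violation.
/x/→/k/: 3→1 (falls) — ok.
/k/→/dʒ/: 1→2 (does not fall) — violation.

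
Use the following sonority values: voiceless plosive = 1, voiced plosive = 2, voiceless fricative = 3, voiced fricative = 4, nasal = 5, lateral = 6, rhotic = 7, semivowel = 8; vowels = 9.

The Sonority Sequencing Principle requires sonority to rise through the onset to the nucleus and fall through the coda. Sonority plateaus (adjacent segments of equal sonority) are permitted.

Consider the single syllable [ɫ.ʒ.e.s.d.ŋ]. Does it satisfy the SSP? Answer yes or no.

no

Onset: /ɫ/ is a lateral (sonority 6), /ʒ/ is a voiced fricative (sonority 4); then the nucleus /e/ (sonority 9).
Onset profile 6-4-9 — does not rise throughout.
Coda: /s/ is a voiceless fricative (sonority 3), /d/ is a voiced plosive (sonority 2), /ŋ/ is a nasal (sonority 5).
Coda profile 9-3-2-5 — does not fall throughout.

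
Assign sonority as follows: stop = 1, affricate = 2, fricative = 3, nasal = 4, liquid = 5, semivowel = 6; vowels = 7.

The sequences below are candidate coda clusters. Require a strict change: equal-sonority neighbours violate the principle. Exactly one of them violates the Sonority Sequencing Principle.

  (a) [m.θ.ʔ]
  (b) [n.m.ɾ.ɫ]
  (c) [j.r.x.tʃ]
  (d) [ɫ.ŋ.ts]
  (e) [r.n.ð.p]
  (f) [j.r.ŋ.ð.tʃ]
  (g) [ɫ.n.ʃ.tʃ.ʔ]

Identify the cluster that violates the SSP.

b

(a) [m.θ.ʔ]: profile 4-3-1 — obeys.
(b) [n.m.ɾ.ɫ]: profile 4-4-5-5 — violates.
(c) [j.r.x.tʃ]: profile 6-5-3-2 — obeys.
(d) [ɫ.ŋ.ts]: profile 5-4-2 — obeys.
(e) [r.n.ð.p]: profile 5-4-3-1 — obeys.
(f) [j.r.ŋ.ð.tʃ]: profile 6-5-4-3-2 — obeys.
(g) [ɫ.n.ʃ.tʃ.ʔ]: profile 5-4-3-2-1 — obeys.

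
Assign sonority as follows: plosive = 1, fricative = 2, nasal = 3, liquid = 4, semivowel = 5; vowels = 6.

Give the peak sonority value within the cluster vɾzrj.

5

/v/: fricative = 2.
/ɾ/: liquid = 4.
/z/: fricative = 2.
/r/: liquid = 4.
/j/: semivowel = 5.
The maximum is 5.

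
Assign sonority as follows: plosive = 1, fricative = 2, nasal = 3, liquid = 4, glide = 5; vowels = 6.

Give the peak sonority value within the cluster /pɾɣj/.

/p/ — plosive, sonority 1.
/ɾ/ — liquid, sonority 4.
/ɣ/ — fricative, sonority 2.
/j/ — glide, sonority 5.
The maximum is 5.

5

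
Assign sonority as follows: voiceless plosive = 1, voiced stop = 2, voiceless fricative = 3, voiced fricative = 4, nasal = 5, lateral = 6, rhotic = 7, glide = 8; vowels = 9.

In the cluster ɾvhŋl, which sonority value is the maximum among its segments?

7

/ɾ/ — rhotic, sonority 7.
/v/ — voiced fricative, sonority 4.
/h/ — voiceless fricative, sonority 3.
/ŋ/ — nasal, sonority 5.
/l/ — lateral, sonority 6.
The maximum is 7.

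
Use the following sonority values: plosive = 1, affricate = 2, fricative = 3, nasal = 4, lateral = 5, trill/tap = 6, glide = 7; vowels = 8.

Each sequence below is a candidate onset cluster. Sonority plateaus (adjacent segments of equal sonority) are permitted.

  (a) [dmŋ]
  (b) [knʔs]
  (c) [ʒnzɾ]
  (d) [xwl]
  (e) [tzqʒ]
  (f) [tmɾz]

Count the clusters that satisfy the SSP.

(a) sonority 1-4-4: well-formed.
(b) sonority 1-4-1-3: ill-formed.
(c) sonority 3-4-3-6: ill-formed.
(d) sonority 3-7-5: ill-formed.
(e) sonority 1-3-1-3: ill-formed.
(f) sonority 1-4-6-3: ill-formed.

1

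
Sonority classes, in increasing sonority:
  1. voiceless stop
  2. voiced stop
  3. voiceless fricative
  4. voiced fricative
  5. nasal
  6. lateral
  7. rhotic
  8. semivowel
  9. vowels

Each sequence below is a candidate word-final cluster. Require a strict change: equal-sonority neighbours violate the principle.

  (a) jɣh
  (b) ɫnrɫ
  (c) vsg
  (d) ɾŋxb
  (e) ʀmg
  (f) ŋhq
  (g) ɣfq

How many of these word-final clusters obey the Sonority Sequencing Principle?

(a) sonority 8-4-3: well-formed.
(b) sonority 6-5-7-6: ill-formed.
(c) sonority 4-3-2: well-formed.
(d) sonority 7-5-3-2: well-formed.
(e) sonority 7-5-2: well-formed.
(f) sonority 5-3-1: well-formed.
(g) sonority 4-3-1: well-formed.

6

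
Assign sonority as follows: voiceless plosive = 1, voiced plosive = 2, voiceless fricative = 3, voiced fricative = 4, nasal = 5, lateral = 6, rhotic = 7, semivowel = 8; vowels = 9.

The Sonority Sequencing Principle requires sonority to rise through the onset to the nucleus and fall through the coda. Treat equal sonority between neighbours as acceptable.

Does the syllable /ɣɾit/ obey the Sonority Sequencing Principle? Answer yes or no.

Onset: /ɣ/ is a voiced fricative (sonority 4), /ɾ/ is a rhotic (sonority 7); then the nucleus /i/ (sonority 9).
Onset profile 4-7-9 — rises to the nucleus.
Coda: /t/ is a voiceless plosive (sonority 1).
Coda profile 9-1 — falls from the nucleus.

yes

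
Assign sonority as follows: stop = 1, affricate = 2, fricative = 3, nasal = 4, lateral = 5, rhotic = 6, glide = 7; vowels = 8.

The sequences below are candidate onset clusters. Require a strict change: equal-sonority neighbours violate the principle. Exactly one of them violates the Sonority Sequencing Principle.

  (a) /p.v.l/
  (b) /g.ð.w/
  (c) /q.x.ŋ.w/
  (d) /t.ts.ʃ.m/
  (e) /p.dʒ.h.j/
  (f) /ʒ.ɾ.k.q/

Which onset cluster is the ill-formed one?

f

(a) sonority 1-3-5: well-formed.
(b) sonority 1-3-7: well-formed.
(c) sonority 1-3-4-7: well-formed.
(d) sonority 1-2-3-4: well-formed.
(e) sonority 1-2-3-7: well-formed.
(f) sonority 3-6-1-1: ill-formed.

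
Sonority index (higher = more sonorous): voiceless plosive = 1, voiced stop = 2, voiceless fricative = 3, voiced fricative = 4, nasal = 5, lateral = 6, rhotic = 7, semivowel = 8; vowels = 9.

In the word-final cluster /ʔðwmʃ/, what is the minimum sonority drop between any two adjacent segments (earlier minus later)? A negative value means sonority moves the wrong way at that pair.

-4

/ʔ/: voiceless plosive = 1.
/ð/: voiced fricative = 4.
/w/: semivowel = 8.
/m/: nasal = 5.
/ʃ/: voiceless fricative = 3.
/ʔ/→/ð/: change -3.
/ð/→/w/: change -4.
/w/→/m/: change +3.
/m/→/ʃ/: change +2.
Minimum = -4.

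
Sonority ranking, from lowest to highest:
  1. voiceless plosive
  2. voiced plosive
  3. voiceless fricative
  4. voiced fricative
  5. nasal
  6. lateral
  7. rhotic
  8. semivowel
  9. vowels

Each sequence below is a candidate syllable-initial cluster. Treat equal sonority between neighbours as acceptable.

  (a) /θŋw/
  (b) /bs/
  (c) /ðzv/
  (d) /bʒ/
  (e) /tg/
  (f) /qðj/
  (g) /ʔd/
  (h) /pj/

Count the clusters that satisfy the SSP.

(a) sonority 3-5-8: well-formed.
(b) sonority 2-3: well-formed.
(c) sonority 4-4-4: well-formed.
(d) sonority 2-4: well-formed.
(e) sonority 1-2: well-formed.
(f) sonority 1-4-8: well-formed.
(g) sonority 1-2: well-formed.
(h) sonority 1-8: well-formed.

8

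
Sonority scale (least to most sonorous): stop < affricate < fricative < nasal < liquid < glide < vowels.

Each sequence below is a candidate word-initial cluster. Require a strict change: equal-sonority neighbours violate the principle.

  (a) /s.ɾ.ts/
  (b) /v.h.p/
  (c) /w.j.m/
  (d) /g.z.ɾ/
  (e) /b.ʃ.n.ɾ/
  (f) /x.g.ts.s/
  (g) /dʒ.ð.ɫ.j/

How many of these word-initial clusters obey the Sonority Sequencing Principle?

(a) sonority 3-5-2: ill-formed.
(b) sonority 3-3-1: ill-formed.
(c) sonority 6-6-4: ill-formed.
(d) sonority 1-3-5: well-formed.
(e) sonority 1-3-4-5: well-formed.
(f) sonority 3-1-2-3: ill-formed.
(g) sonority 2-3-5-6: well-formed.

3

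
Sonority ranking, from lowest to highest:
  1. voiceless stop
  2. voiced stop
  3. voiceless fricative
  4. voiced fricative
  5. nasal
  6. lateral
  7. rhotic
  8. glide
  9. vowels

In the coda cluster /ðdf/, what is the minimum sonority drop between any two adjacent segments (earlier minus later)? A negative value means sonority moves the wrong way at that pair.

/ð/: voiced fricative = 4.
/d/: voiced stop = 2.
/f/: voiceless fricative = 3.
/ð/→/d/: change +2.
/d/→/f/: change -1.
Minimum = -1.

-1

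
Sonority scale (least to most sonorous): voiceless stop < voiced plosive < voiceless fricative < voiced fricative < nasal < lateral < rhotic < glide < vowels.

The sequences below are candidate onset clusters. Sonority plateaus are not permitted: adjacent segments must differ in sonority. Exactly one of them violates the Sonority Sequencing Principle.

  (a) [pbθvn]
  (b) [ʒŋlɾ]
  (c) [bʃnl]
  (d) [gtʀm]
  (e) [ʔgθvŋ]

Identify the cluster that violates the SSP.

(a) 1-2-3-4-5 → obeys
(b) 4-5-6-7 → obeys
(c) 2-3-5-6 → obeys
(d) 2-1-7-5 → violates
(e) 1-2-3-4-5 → obeys

d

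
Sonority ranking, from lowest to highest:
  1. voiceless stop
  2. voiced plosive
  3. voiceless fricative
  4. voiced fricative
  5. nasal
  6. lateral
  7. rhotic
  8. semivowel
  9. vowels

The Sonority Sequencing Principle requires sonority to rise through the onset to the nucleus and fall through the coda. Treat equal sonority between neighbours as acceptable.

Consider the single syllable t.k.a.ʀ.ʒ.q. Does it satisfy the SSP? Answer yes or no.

yes

Onset: /t/ is a voiceless stop (sonority 1), /k/ is a voiceless stop (sonority 1); then the nucleus /a/ (sonority 9).
Onset profile 1-1-9 — rises to the nucleus.
Coda: /ʀ/ is a rhotic (sonority 7), /ʒ/ is a voiced fricative (sonority 4), /q/ is a voiceless stop (sonority 1).
Coda profile 9-7-4-1 — falls from the nucleus.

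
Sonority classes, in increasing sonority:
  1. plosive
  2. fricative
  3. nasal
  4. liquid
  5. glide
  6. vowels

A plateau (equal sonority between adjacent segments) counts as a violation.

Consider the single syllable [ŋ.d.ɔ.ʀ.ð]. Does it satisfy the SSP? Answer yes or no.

Onset: /ŋ/ is a nasal (sonority 3), /d/ is a plosive (sonority 1); then the nucleus /ɔ/ (sonority 6).
Onset profile 3-1-6 — does not strictly rise throughout.
Coda: /ʀ/ is a liquid (sonority 4), /ð/ is a fricative (sonority 2).
Coda profile 6-4-2 — falls from the nucleus.

no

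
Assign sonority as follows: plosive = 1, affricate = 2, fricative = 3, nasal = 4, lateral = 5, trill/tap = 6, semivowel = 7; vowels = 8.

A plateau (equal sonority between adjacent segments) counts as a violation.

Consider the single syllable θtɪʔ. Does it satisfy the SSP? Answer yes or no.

Onset: /θ/ is a fricative (sonority 3), /t/ is a plosive (sonority 1); then the nucleus /ɪ/ (sonority 8).
Onset profile 3-1-8 — does not strictly rise throughout.
Coda: /ʔ/ is a plosive (sonority 1).
Coda profile 8-1 — falls from the nucleus.

no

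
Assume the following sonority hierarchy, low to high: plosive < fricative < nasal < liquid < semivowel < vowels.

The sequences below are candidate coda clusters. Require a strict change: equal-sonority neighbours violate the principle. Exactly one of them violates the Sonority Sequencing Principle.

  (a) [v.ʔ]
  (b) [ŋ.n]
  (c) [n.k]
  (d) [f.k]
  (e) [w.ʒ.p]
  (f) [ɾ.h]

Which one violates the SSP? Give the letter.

(a) sonority 2-1: well-formed.
(b) sonority 3-3: ill-formed.
(c) sonority 3-1: well-formed.
(d) sonority 2-1: well-formed.
(e) sonority 5-2-1: well-formed.
(f) sonority 4-2: well-formed.

b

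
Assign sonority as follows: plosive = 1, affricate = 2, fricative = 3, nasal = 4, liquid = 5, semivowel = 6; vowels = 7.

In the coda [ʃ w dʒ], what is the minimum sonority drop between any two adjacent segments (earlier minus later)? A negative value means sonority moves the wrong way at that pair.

-3

/ʃ/ is a fricative (sonority 3).
/w/ is a semivowel (sonority 6).
/dʒ/ is an affricate (sonority 2).
/ʃ/→/w/: change -3.
/w/→/dʒ/: change +4.
Minimum = -3.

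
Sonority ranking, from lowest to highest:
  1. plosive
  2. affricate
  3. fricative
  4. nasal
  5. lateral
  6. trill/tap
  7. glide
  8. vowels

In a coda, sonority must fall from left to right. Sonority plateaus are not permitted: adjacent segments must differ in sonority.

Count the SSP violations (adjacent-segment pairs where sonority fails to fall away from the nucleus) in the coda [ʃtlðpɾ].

/ʃ/ is a fricative (sonority 3).
/t/ is a plosive (sonority 1).
/l/ is a lateral (sonority 5).
/ð/ is a fricative (sonority 3).
/p/ is a plosive (sonority 1).
/ɾ/ is a trill/tap (sonority 6).
/ʃ/→/t/: 3→1 (falls) — ok.
/t/→/l/: 1→5 (does not fall) — violation.
/l/→/ð/: 5→3 (falls) — ok.
/ð/→/p/: 3→1 (falls) — ok.
/p/→/ɾ/: 1→6 (does not fall) — violation.

2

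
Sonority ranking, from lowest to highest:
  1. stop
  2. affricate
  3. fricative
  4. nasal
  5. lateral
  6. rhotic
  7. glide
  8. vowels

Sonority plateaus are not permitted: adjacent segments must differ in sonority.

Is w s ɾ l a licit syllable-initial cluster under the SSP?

/w/ — glide, sonority 7.
/s/ — fricative, sonority 3.
/ɾ/ — rhotic, sonority 6.
/l/ — lateral, sonority 5.
The profile is 7-3-6-5. Between /w/ (7) and /s/ (3) sonority does not rise, so the cluster violates the SSP.

no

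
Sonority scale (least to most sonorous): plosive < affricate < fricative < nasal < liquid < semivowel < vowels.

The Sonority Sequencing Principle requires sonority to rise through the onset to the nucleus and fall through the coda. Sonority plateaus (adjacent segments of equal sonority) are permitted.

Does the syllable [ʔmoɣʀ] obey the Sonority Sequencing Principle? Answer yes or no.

no

Onset: /ʔ/ is a plosive (sonority 1), /m/ is a nasal (sonority 4); then the nucleus /o/ (sonority 7).
Onset profile 1-4-7 — rises to the nucleus.
Coda: /ɣ/ is a fricative (sonority 3), /ʀ/ is a liquid (sonority 5).
Coda profile 7-3-5 — does not fall throughout.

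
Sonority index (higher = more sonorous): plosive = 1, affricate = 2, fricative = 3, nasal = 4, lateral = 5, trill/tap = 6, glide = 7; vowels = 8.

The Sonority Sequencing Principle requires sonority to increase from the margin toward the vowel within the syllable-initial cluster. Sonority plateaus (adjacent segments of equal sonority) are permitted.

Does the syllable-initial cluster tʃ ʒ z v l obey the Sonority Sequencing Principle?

/tʃ/ is an affricate (sonority 2).
/ʒ/ is a fricative (sonority 3).
/z/ is a fricative (sonority 3).
/v/ is a fricative (sonority 3).
/l/ is a lateral (sonority 5).
The profile 2-3-3-3-5 is non-decreasing (plateaus allowed), so the syllable-initial cluster satisfies the SSP.

yes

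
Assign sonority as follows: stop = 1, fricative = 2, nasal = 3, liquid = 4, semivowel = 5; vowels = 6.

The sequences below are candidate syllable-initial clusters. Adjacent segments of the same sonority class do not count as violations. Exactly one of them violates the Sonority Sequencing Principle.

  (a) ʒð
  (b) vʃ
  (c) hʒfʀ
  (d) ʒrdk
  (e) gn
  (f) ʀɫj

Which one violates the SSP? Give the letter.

(a) ʒð: profile 2-2 — obeys.
(b) vʃ: profile 2-2 — obeys.
(c) hʒfʀ: profile 2-2-2-4 — obeys.
(d) ʒrdk: profile 2-4-1-1 — violates.
(e) gn: profile 1-3 — obeys.
(f) ʀɫj: profile 4-4-5 — obeys.

d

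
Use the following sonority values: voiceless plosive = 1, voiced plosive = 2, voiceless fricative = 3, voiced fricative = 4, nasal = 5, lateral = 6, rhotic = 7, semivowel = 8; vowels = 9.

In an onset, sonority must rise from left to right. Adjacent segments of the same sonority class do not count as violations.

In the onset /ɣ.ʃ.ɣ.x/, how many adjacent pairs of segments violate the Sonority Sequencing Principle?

2

/ɣ/: voiced fricative = 4.
/ʃ/: voiceless fricative = 3.
/ɣ/: voiced fricative = 4.
/x/: voiceless fricative = 3.
/ɣ/→/ʃ/: 4→3 (does not rise) — violation.
/ʃ/→/ɣ/: 3→4 (rises) — ok.
/ɣ/→/x/: 4→3 (does not rise) — violation.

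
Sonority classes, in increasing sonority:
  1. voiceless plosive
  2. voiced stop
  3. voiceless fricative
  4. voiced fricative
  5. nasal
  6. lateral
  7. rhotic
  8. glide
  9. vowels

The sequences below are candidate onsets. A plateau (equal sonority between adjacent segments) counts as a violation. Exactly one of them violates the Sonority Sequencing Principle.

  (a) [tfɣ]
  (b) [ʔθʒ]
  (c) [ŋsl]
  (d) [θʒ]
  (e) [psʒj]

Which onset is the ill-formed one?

(a) 1-3-4 → obeys
(b) 1-3-4 → obeys
(c) 5-3-6 → violates
(d) 3-4 → obeys
(e) 1-3-4-8 → obeys

c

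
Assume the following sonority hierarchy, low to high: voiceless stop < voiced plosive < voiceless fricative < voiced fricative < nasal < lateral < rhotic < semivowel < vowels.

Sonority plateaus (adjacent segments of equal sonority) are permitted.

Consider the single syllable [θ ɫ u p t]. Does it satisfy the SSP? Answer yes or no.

Onset: /θ/ is a voiceless fricative (sonority 3), /ɫ/ is a lateral (sonority 6); then the nucleus /u/ (sonority 9).
Onset profile 3-6-9 — rises to the nucleus.
Coda: /p/ is a voiceless stop (sonority 1), /t/ is a voiceless stop (sonority 1).
Coda profile 9-1-1 — falls from the nucleus.

yes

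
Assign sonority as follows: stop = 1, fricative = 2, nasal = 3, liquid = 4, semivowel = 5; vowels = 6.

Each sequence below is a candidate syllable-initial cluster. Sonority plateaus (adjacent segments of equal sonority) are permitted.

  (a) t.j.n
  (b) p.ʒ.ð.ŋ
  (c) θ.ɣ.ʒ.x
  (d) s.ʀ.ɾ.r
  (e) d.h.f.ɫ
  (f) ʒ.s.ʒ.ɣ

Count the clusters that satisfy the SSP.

(a) t.j.n: profile 1-5-3 — violates.
(b) p.ʒ.ð.ŋ: profile 1-2-2-3 — obeys.
(c) θ.ɣ.ʒ.x: profile 2-2-2-2 — obeys.
(d) s.ʀ.ɾ.r: profile 2-4-4-4 — obeys.
(e) d.h.f.ɫ: profile 1-2-2-4 — obeys.
(f) ʒ.s.ʒ.ɣ: profile 2-2-2-2 — obeys.

5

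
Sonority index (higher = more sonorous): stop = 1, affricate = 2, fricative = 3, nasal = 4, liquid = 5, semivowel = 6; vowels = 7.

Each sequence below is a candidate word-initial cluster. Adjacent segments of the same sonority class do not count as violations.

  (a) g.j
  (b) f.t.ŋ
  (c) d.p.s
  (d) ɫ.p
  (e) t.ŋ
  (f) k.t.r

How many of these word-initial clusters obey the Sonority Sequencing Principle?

(a) 1-6 → obeys
(b) 3-1-4 → violates
(c) 1-1-3 → obeys
(d) 5-1 → violates
(e) 1-4 → obeys
(f) 1-1-5 → obeys

4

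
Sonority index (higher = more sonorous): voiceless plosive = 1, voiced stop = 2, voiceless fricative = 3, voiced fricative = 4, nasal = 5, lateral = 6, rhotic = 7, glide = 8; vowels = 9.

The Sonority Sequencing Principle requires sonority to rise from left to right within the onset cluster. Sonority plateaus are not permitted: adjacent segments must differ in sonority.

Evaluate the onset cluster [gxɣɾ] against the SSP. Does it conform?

yes

/g/ is a voiced stop (sonority 2).
/x/ is a voiceless fricative (sonority 3).
/ɣ/ is a voiced fricative (sonority 4).
/ɾ/ is a rhotic (sonority 7).
The profile 2-3-4-7 strictly rises, so the onset cluster satisfies the SSP.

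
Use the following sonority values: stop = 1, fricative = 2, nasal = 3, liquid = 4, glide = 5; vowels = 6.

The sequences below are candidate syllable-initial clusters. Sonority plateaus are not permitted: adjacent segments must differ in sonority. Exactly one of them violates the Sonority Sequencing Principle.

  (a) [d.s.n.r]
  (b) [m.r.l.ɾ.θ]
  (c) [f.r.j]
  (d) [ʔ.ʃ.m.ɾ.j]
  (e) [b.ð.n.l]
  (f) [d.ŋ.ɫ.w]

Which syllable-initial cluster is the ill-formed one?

b

(a) sonority 1-2-3-4: well-formed.
(b) sonority 3-4-4-4-2: ill-formed.
(c) sonority 2-4-5: well-formed.
(d) sonority 1-2-3-4-5: well-formed.
(e) sonority 1-2-3-4: well-formed.
(f) sonority 1-3-4-5: well-formed.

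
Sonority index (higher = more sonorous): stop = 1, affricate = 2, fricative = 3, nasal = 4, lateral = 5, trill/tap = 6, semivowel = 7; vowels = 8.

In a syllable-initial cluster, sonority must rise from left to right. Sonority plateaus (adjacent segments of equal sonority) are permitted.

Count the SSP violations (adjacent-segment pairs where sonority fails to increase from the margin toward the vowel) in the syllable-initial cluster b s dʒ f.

1

/b/ is a stop (sonority 1).
/s/ is a fricative (sonority 3).
/dʒ/ is an affricate (sonority 2).
/f/ is a fricative (sonority 3).
/b/→/s/: 1→3 (rises) — ok.
/s/→/dʒ/: 3→2 (does not rise) — violation.
/dʒ/→/f/: 2→3 (rises) — ok.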